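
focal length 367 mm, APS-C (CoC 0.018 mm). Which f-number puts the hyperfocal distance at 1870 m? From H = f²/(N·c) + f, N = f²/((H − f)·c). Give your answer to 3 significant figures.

f/4

Rearrange H = f²/(N·c) + f for N: N = f² / ((H − f)·c).
N = 367² / ((1870000 − 367) × 0.018) = 134689 / 33653 ≈ 4.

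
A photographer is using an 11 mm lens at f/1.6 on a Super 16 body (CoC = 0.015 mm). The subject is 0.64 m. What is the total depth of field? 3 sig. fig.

Hyperfocal distance H = f²/(N·c) + f = 11²/(1.6 × 0.015) + 11 = 121/0.024 + 11 ≈ 5052.7 mm ≈ 5.053 m.
Near limit Dn = s·(H − f)/(H + s − 2f) = 640 × (5052.7 − 11) / (5052.7 + 640 − 2 × 11) = 640 × 5041.7 / 5670.7 ≈ 569.01 mm.
Far limit Df = s·(H − f)/(H − s) = 640 × (5052.7 − 11) / (5052.7 − 640) = 640 × 5041.7 / 4412.7 ≈ 731.23 mm.
Depth of field = Df − Dn = 731.23 − 569.01 ≈ 162.22 mm.

162 mm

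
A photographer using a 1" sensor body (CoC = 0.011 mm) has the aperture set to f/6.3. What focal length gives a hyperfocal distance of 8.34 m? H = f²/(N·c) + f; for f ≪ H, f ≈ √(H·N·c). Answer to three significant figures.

24.0 mm

From H = f²/(N·c) + f, with f ≪ H: f ≈ √(H·N·c) = √(8340 × 6.3 × 0.011) = √577.96 ≈ 24.04 mm.
The +f correction barely moves this — solving exactly, f² + N·c·f − N·c·H = 0 ⇒ f = (−N·c + √((N·c)² + 4·N·c·H))/2 = (−0.0693 + √2311.9)/2 ≈ 24.006 mm, so f ≈ 24.0 mm.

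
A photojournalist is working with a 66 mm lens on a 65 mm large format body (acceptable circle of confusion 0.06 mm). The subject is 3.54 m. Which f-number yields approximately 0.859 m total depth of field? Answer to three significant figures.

f/2.50

Write h = H − f = f²/(N·c). The thin-lens limits are Dn = s·h/(h + (s−f)) and Df = s·h/(h − (s−f)), so DoF = Df − Dn = 2·s·(s−f)·h / (h² − (s−f)²).
That is a quadratic in h: DoF·h² − 2·s·(s−f)·h − DoF·(s−f)² = 0 ⇒ h = (s−f)·(s + √(s² + DoF²)) / DoF = 3474 × (3540 + √(3540² + 859²)) / 859 = 3474 × (3540 + 3642.73) / 859 ≈ 29049 mm.
Then N = f²/(c·h) = 66² / (0.06 × 29049) = 4356 / 1742.9 ≈ 2.50.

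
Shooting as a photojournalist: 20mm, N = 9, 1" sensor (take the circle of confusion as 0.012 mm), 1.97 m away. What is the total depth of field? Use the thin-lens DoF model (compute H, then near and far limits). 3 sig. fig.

Hyperfocal distance H = f²/(N·c) + f = 20²/(9 × 0.012) + 20 = 400/0.108 + 20 ≈ 3723.7 mm ≈ 3.724 m.
Near limit Dn = s·(H − f)/(H + s − 2f) = 1970 × (3723.7 − 20) / (3723.7 + 1970 − 2 × 20) = 1970 × 3703.7 / 5653.7 ≈ 1290.5 mm.
Far limit Df = s·(H − f)/(H − s) = 1970 × (3723.7 − 20) / (3723.7 − 1970) = 1970 × 3703.7 / 1753.7 ≈ 4160.5 mm.
Depth of field = Df − Dn = 4160.5 − 1290.5 ≈ 2870.0 mm ≈ 2.87 m.

2.87 m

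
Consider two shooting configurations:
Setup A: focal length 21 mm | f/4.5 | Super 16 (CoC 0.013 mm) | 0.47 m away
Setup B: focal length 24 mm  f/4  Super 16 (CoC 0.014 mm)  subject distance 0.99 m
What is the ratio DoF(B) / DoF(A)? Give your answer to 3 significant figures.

3.34

Setup A: H = 21²/(4.5×0.013) + 21 ≈ 7559.5 mm; DoF = Df − Dn = 499.767 − 443.580 ≈ 56.187 mm.
Setup B: H = 24²/(4×0.014) + 24 ≈ 10309.7 mm; DoF = Df − Dn = 1092.61 − 905.00 ≈ 187.61 mm.
Ratio = 187.61 / 56.187 ≈ 3.34.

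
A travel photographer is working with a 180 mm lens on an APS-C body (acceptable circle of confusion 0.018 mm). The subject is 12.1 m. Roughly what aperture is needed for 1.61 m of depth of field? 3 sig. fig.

Write h = H − f = f²/(N·c). The thin-lens limits are Dn = s·h/(h + (s−f)) and Df = s·h/(h − (s−f)), so DoF = Df − Dn = 2·s·(s−f)·h / (h² − (s−f)²).
That is a quadratic in h: DoF·h² − 2·s·(s−f)·h − DoF·(s−f)² = 0 ⇒ h = (s−f)·(s + √(s² + DoF²)) / DoF = 11920 × (12100 + √(12100² + 1610²)) / 1610 = 11920 × (12100 + 12206.6) / 1610 ≈ 179960 mm.
Then N = f²/(c·h) = 180² / (0.018 × 179960) = 32400 / 3239.3 ≈ 10.

f/10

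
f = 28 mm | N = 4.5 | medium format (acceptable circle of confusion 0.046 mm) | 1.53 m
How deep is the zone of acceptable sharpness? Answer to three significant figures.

1.44 m

Hyperfocal distance H = f²/(N·c) + f = 28²/(4.5 × 0.046) + 28 = 784/0.207 + 28 ≈ 3815.4 mm ≈ 3.815 m.
Near limit Dn = s·(H − f)/(H + s − 2f) = 1530 × (3815.4 − 28) / (3815.4 + 1530 − 2 × 28) = 1530 × 3787.4 / 5289.4 ≈ 1095.5 mm.
Far limit Df = s·(H − f)/(H − s) = 1530 × (3815.4 − 28) / (3815.4 − 1530) = 1530 × 3787.4 / 2285.4 ≈ 2535.5 mm.
Depth of field = Df − Dn = 2535.5 − 1095.5 ≈ 1440.0 mm ≈ 1.44 m.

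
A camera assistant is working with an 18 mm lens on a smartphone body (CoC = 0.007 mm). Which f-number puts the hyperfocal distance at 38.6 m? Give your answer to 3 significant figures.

f/1.20

Rearrange H = f²/(N·c) + f for N: N = f² / ((H − f)·c).
N = 18² / ((38600 − 18) × 0.007) = 324 / 270.1 ≈ 1.20.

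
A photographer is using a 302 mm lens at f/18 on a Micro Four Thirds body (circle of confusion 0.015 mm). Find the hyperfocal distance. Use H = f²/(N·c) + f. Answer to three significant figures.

338 m

Hyperfocal distance H = f²/(N·c) + f = 302²/(18 × 0.015) + 302 = 91204/0.27 + 302 ≈ 338094.6 mm ≈ 338 m.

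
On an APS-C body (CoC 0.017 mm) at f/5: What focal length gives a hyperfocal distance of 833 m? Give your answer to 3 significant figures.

266 mm

From H = f²/(N·c) + f, with f ≪ H: f ≈ √(H·N·c) = √(833000 × 5 × 0.017) = √70805 ≈ 266.1 mm.
The +f correction barely moves this — solving exactly, f² + N·c·f − N·c·H = 0 ⇒ f = (−N·c + √((N·c)² + 4·N·c·H))/2 = (−0.085 + √283220)/2 ≈ 266.05 mm, so f ≈ 266 mm.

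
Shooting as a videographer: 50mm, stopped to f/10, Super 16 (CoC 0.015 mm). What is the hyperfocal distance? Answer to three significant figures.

Hyperfocal distance H = f²/(N·c) + f = 50²/(10 × 0.015) + 50 = 2500/0.15 + 50 ≈ 16716.7 mm ≈ 16.7 m.

16.7 m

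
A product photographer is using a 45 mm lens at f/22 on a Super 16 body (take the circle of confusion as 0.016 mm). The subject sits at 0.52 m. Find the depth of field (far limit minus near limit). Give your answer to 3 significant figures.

86.5 mm

Hyperfocal distance H = f²/(N·c) + f = 45²/(22 × 0.016) + 45 = 2025/0.352 + 45 ≈ 5797.8 mm ≈ 5.798 m.
Near limit Dn = s·(H − f)/(H + s − 2f) = 520 × (5797.8 − 45) / (5797.8 + 520 − 2 × 45) = 520 × 5752.8 / 6227.8 ≈ 480.339 mm.
Far limit Df = s·(H − f)/(H − s) = 520 × (5797.8 − 45) / (5797.8 − 520) = 520 × 5752.8 / 5277.8 ≈ 566.799 mm.
Depth of field = Df − Dn = 566.799 − 480.339 ≈ 86.460 mm.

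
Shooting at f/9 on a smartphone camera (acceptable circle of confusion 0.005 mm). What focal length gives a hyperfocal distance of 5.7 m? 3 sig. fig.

From H = f²/(N·c) + f, with f ≪ H: f ≈ √(H·N·c) = √(5700 × 9 × 0.005) = √256.50 ≈ 16.02 mm.
The +f correction barely moves this — solving exactly, f² + N·c·f − N·c·H = 0 ⇒ f = (−N·c + √((N·c)² + 4·N·c·H))/2 = (−0.045 + √1026.0)/2 ≈ 15.993 mm, so f ≈ 16.0 mm.

16.0 mm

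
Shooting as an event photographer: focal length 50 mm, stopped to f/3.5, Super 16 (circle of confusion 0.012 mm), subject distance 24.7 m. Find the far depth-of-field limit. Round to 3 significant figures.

Hyperfocal distance H = f²/(N·c) + f = 50²/(3.5 × 0.012) + 50 = 2500/0.042 + 50 ≈ 59573.8 mm ≈ 59.57 m.
Far limit Df = s·(H − f)/(H − s) = 24700 × (59573.8 − 50) / (59573.8 − 24700) = 24700 × 59523.8 / 34873.8 ≈ 42159 mm ≈ 42.2 m.

42.2 m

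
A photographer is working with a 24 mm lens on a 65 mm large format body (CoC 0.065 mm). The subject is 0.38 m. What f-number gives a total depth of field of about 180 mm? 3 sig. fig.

f/5.60

Write h = H − f = f²/(N·c). The thin-lens limits are Dn = s·h/(h + (s−f)) and Df = s·h/(h − (s−f)), so DoF = Df − Dn = 2·s·(s−f)·h / (h² − (s−f)²).
That is a quadratic in h: DoF·h² − 2·s·(s−f)·h − DoF·(s−f)² = 0 ⇒ h = (s−f)·(s + √(s² + DoF²)) / DoF = 356 × (380 + √(380² + 180²)) / 180 = 356 × (380 + 420.476) / 180 ≈ 1583.2 mm.
Then N = f²/(c·h) = 24² / (0.065 × 1583.2) = 576 / 102.91 ≈ 5.60.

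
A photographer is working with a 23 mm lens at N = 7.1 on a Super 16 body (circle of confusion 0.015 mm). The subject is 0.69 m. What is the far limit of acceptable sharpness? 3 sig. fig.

0.797 m

Hyperfocal distance H = f²/(N·c) + f = 23²/(7.1 × 0.015) + 23 = 529/0.1065 + 23 ≈ 4990.1 mm ≈ 4.990 m.
Far limit Df = s·(H − f)/(H − s) = 690 × (4990.1 − 23) / (4990.1 − 690) = 690 × 4967.1 / 4300.1 ≈ 797.03 mm ≈ 0.797 m.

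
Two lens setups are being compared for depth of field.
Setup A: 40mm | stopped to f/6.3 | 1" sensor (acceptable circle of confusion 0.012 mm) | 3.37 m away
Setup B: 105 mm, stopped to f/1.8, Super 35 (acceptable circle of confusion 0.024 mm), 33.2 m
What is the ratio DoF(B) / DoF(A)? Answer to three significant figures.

8.05

Setup A: H = 40²/(6.3×0.012) + 40 ≈ 21204.0 mm; DoF = Df − Dn = 3999.3 − 2911.8 ≈ 1087.5 mm.
Setup B: H = 105²/(1.8×0.024) + 105 ≈ 255313.3 mm; DoF = Df − Dn = 38146.8 − 29388.9 ≈ 8757.9 mm.
Ratio = 8757.9 / 1087.5 ≈ 8.05.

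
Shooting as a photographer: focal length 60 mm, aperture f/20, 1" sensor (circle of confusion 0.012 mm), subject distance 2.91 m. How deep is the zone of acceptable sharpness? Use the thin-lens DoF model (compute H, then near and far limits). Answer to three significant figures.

1.15 m

Hyperfocal distance H = f²/(N·c) + f = 60²/(20 × 0.012) + 60 = 3600/0.24 + 60 ≈ 15060.0 mm ≈ 15.06 m.
Near limit Dn = s·(H − f)/(H + s − 2f) = 2910 × (15060.0 − 60) / (15060.0 + 2910 − 2 × 60) = 2910 × 15000.0 / 17850.0 ≈ 2445.4 mm.
Far limit Df = s·(H − f)/(H − s) = 2910 × (15060.0 − 60) / (15060.0 − 2910) = 2910 × 15000.0 / 12150.0 ≈ 3592.6 mm.
Depth of field = Df − Dn = 3592.6 − 2445.4 ≈ 1147.2 mm ≈ 1.15 m.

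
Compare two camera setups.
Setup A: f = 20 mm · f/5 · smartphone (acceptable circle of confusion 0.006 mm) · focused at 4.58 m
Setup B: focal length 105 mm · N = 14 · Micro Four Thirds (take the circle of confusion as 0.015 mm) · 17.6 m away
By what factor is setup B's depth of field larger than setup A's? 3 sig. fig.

3.72

Setup A: H = 20²/(5×0.006) + 20 ≈ 13353.3 mm; DoF = Df − Dn = 6960.5 − 3412.8 ≈ 3547.7 mm.
Setup B: H = 105²/(14×0.015) + 105 ≈ 52605.0 mm; DoF = Df − Dn = 26396 − 13201 ≈ 13195 mm.
Ratio = 13195 / 3547.7 ≈ 3.72.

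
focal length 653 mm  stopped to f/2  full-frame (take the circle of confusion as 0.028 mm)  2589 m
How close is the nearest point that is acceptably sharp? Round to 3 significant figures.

Hyperfocal distance H = f²/(N·c) + f = 653²/(2 × 0.028) + 653 = 426409/0.056 + 653 ≈ 7615099.4 mm ≈ 7615 m.
Near limit Dn = s·(H − f)/(H + s − 2f) = 2589000 × (7615099.4 − 653) / (7615099.4 + 2589000 − 2 × 653) = 2589000 × 7614446.4 / 10202793.4 ≈ 1932197 mm ≈ 1930 m.

1930 m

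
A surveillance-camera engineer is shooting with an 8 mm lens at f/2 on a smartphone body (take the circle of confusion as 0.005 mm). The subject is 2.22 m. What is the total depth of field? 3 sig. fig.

1.74 m

Hyperfocal distance H = f²/(N·c) + f = 8²/(2 × 0.005) + 8 = 64/0.01 + 8 ≈ 6408.0 mm ≈ 6.408 m.
Near limit Dn = s·(H − f)/(H + s − 2f) = 2220 × (6408.0 − 8) / (6408.0 + 2220 − 2 × 8) = 2220 × 6400.0 / 8612.0 ≈ 1649.8 mm.
Far limit Df = s·(H − f)/(H − s) = 2220 × (6408.0 − 8) / (6408.0 − 2220) = 2220 × 6400.0 / 4188.0 ≈ 3392.6 mm.
Depth of field = Df − Dn = 3392.6 − 1649.8 ≈ 1742.8 mm ≈ 1.74 m.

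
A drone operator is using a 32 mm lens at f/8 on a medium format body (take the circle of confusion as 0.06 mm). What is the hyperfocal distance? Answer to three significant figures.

Hyperfocal distance H = f²/(N·c) + f = 32²/(8 × 0.06) + 32 = 1024/0.48 + 32 ≈ 2165.3 mm ≈ 2.17 m.

2.17 m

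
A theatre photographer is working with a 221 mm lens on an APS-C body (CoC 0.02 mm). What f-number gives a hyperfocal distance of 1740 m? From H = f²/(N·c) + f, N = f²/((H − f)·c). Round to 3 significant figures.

Rearrange H = f²/(N·c) + f for N: N = f² / ((H − f)·c).
N = 221² / ((1740000 − 221) × 0.02) = 48841 / 34796 ≈ 1.40.

f/1.40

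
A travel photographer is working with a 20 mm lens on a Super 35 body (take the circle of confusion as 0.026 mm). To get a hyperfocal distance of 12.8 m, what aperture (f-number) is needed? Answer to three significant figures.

f/1.20

Rearrange H = f²/(N·c) + f for N: N = f² / ((H − f)·c).
N = 20² / ((12800 − 20) × 0.026) = 400 / 332.3 ≈ 1.20.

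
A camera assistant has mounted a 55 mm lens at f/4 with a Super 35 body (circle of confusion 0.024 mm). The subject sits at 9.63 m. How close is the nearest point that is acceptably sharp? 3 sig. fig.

7.39 m

Hyperfocal distance H = f²/(N·c) + f = 55²/(4 × 0.024) + 55 = 3025/0.096 + 55 ≈ 31565.4 mm ≈ 31.57 m.
Near limit Dn = s·(H − f)/(H + s − 2f) = 9630 × (31565.4 − 55) / (31565.4 + 9630 − 2 × 55) = 9630 × 31510.4 / 41085.4 ≈ 7385.7 mm ≈ 7.39 m.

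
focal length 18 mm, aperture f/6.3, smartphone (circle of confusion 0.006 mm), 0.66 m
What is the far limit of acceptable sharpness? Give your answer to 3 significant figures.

0.713 m

Hyperfocal distance H = f²/(N·c) + f = 18²/(6.3 × 0.006) + 18 = 324/0.0378 + 18 ≈ 8589.4 mm ≈ 8.589 m.
Far limit Df = s·(H − f)/(H − s) = 660 × (8589.4 − 18) / (8589.4 − 660) = 660 × 8571.4 / 7929.4 ≈ 713.44 mm ≈ 0.713 m.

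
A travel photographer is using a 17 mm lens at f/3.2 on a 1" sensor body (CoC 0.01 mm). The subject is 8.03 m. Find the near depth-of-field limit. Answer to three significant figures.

Hyperfocal distance H = f²/(N·c) + f = 17²/(3.2 × 0.01) + 17 = 289/0.032 + 17 ≈ 9048.2 mm ≈ 9.048 m.
Near limit Dn = s·(H − f)/(H + s − 2f) = 8030 × (9048.2 − 17) / (9048.2 + 8030 − 2 × 17) = 8030 × 9031.2 / 17044.2 ≈ 4254.9 mm ≈ 4.25 m.

4.25 m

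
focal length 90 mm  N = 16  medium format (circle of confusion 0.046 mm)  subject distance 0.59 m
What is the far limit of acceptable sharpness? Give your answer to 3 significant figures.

Hyperfocal distance H = f²/(N·c) + f = 90²/(16 × 0.046) + 90 = 8100/0.736 + 90 ≈ 11095.4 mm ≈ 11.10 m.
Far limit Df = s·(H − f)/(H − s) = 590 × (11095.4 − 90) / (11095.4 − 590) = 590 × 11005.4 / 10505.4 ≈ 618.08 mm ≈ 0.618 m.

0.618 m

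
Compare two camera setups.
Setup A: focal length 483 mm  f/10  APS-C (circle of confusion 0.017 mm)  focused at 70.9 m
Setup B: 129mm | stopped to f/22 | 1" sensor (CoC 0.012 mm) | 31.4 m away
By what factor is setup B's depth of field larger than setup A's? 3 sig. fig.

Setup A: H = 483²/(10×0.017) + 483 ≈ 1372771.2 mm; DoF = Df − Dn = 74734.9 − 67439.4 ≈ 7295.5 mm.
Setup B: H = 129²/(22×0.012) + 129 ≈ 63163.1 mm; DoF = Df − Dn = 62314 − 20988 ≈ 41326 mm.
Ratio = 41326 / 7295.5 ≈ 5.66.

5.66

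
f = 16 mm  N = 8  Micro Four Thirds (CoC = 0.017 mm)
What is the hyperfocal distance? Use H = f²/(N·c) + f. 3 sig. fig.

Hyperfocal distance H = f²/(N·c) + f = 16²/(8 × 0.017) + 16 = 256/0.136 + 16 ≈ 1898.4 mm ≈ 1.90 m.

1.90 m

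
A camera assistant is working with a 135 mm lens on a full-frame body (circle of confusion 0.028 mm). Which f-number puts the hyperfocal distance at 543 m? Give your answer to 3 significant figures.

Rearrange H = f²/(N·c) + f for N: N = f² / ((H − f)·c).
N = 135² / ((543000 − 135) × 0.028) = 18225 / 15200 ≈ 1.20.

f/1.20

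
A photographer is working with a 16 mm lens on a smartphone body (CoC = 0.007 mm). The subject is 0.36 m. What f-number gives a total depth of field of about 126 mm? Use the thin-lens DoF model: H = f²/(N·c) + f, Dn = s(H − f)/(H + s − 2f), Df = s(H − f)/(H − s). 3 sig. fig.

f/18.1

Write h = H − f = f²/(N·c). The thin-lens limits are Dn = s·h/(h + (s−f)) and Df = s·h/(h − (s−f)), so DoF = Df − Dn = 2·s·(s−f)·h / (h² − (s−f)²).
That is a quadratic in h: DoF·h² − 2·s·(s−f)·h − DoF·(s−f)² = 0 ⇒ h = (s−f)·(s + √(s² + DoF²)) / DoF = 344 × (360 + √(360² + 126²)) / 126 = 344 × (360 + 381.413) / 126 ≈ 2024.2 mm.
Then N = f²/(c·h) = 16² / (0.007 × 2024.2) = 256 / 14.169 ≈ 18.1.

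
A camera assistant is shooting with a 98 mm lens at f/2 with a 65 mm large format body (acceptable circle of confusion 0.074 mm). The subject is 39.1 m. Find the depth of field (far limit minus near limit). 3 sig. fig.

73.6 m

Hyperfocal distance H = f²/(N·c) + f = 98²/(2 × 0.074) + 98 = 9604/0.148 + 98 ≈ 64989.9 mm ≈ 64.99 m.
Near limit Dn = s·(H − f)/(H + s − 2f) = 39100 × (64989.9 − 98) / (64989.9 + 39100 − 2 × 98) = 39100 × 64891.9 / 103893.9 ≈ 24422 mm.
Far limit Df = s·(H − f)/(H − s) = 39100 × (64989.9 − 98) / (64989.9 − 39100) = 39100 × 64891.9 / 25889.9 ≈ 98002 mm.
Depth of field = Df − Dn = 98002 − 24422 ≈ 73580 mm ≈ 73.6 m.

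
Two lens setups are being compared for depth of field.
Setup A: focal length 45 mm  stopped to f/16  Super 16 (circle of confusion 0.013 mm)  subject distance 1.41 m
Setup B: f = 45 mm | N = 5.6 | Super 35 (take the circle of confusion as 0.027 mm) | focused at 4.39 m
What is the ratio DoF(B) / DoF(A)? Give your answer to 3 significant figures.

7.89

Setup A: H = 45²/(16×0.013) + 45 ≈ 9780.6 mm; DoF = Df − Dn = 1639.93 − 1236.62 ≈ 403.31 mm.
Setup B: H = 45²/(5.6×0.027) + 45 ≈ 13437.9 mm; DoF = Df − Dn = 6498.2 − 3314.6 ≈ 3183.6 mm.
Ratio = 3183.6 / 403.31 ≈ 7.89.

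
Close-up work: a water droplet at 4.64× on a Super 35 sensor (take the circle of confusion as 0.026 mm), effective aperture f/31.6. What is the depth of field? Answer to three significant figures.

0.0763 mm

At magnification m, DoF ≈ 2·N_eff·c/m² = 2 × 31.6 × 0.026 / 4.64² = 1.643 / 21.53 ≈ 0.0763 mm.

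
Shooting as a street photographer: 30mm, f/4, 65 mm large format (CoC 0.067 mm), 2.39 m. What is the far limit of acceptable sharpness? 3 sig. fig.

Hyperfocal distance H = f²/(N·c) + f = 30²/(4 × 0.067) + 30 = 900/0.268 + 30 ≈ 3388.2 mm ≈ 3.388 m.
Far limit Df = s·(H − f)/(H − s) = 2390 × (3388.2 − 30) / (3388.2 − 2390) = 2390 × 3358.2 / 998.2 ≈ 8040.5 mm ≈ 8.04 m.

8.04 m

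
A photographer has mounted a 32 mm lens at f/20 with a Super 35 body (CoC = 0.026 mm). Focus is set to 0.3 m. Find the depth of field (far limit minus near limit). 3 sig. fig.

Hyperfocal distance H = f²/(N·c) + f = 32²/(20 × 0.026) + 32 = 1024/0.52 + 32 ≈ 2001.2 mm ≈ 2.001 m.
Near limit Dn = s·(H − f)/(H + s − 2f) = 300 × (2001.2 − 32) / (2001.2 + 300 − 2 × 32) = 300 × 1969.2 / 2237.2 ≈ 264.063 mm.
Far limit Df = s·(H − f)/(H − s) = 300 × (2001.2 − 32) / (2001.2 − 300) = 300 × 1969.2 / 1701.2 ≈ 347.260 mm.
Depth of field = Df − Dn = 347.260 − 264.063 ≈ 83.197 mm.

83.2 mm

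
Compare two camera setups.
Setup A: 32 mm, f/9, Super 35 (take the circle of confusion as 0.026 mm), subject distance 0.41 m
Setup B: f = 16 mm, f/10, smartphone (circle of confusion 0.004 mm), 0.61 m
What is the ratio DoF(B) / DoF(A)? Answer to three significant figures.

Setup A: H = 32²/(9×0.026) + 32 ≈ 4408.1 mm; DoF = Df − Dn = 448.764 − 377.401 ≈ 71.363 mm.
Setup B: H = 16²/(10×0.004) + 16 ≈ 6416.0 mm; DoF = Df − Dn = 672.41 − 558.19 ≈ 114.22 mm.
Ratio = 114.22 / 71.363 ≈ 1.60.

1.60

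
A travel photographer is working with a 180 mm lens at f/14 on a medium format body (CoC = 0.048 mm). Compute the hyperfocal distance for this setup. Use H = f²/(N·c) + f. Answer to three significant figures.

Hyperfocal distance H = f²/(N·c) + f = 180²/(14 × 0.048) + 180 = 32400/0.672 + 180 ≈ 48394.3 mm ≈ 48.4 m.

48.4 m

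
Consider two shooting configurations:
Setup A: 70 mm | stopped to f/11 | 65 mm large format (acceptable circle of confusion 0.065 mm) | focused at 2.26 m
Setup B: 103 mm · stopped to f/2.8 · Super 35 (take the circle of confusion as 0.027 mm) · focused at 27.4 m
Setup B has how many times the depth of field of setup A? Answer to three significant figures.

Setup A: H = 70²/(11×0.065) + 70 ≈ 6923.1 mm; DoF = Df − Dn = 3321.4 − 1712.7 ≈ 1608.7 mm.
Setup B: H = 103²/(2.8×0.027) + 103 ≈ 140433.7 mm; DoF = Df − Dn = 34017 − 22938 ≈ 11079 mm.
Ratio = 11079 / 1608.7 ≈ 6.89.

6.89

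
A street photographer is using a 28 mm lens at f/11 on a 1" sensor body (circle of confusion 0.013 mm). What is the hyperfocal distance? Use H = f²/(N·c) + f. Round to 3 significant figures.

5.51 m

Hyperfocal distance H = f²/(N·c) + f = 28²/(11 × 0.013) + 28 = 784/0.143 + 28 ≈ 5510.5 mm ≈ 5.51 m.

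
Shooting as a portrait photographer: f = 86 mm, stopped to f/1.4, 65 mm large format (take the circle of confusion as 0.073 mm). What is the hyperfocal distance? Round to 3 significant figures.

Hyperfocal distance H = f²/(N·c) + f = 86²/(1.4 × 0.073) + 86 = 7396/0.1022 + 86 ≈ 72453.9 mm ≈ 72.5 m.

72.5 m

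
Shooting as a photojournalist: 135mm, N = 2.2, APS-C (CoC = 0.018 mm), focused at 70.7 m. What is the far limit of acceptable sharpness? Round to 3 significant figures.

83.5 m

Hyperfocal distance H = f²/(N·c) + f = 135²/(2.2 × 0.018) + 135 = 18225/0.0396 + 135 ≈ 460362.3 mm ≈ 460.4 m.
Far limit Df = s·(H − f)/(H − s) = 70700 × (460362.3 − 135) / (460362.3 − 70700) = 70700 × 460227.3 / 389662.3 ≈ 83503 mm ≈ 83.5 m.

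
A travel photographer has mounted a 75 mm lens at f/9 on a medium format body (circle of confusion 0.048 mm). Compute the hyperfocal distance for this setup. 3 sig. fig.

Hyperfocal distance H = f²/(N·c) + f = 75²/(9 × 0.048) + 75 = 5625/0.432 + 75 ≈ 13095.8 mm ≈ 13.1 m.

13.1 m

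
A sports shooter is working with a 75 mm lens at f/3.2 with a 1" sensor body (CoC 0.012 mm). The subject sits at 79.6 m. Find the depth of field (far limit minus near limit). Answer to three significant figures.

123 m

Hyperfocal distance H = f²/(N·c) + f = 75²/(3.2 × 0.012) + 75 = 5625/0.0384 + 75 ≈ 146559.4 mm ≈ 146.6 m.
Near limit Dn = s·(H − f)/(H + s − 2f) = 79600 × (146559.4 − 75) / (146559.4 + 79600 − 2 × 75) = 79600 × 146484.4 / 226009.4 ≈ 51591 mm.
Far limit Df = s·(H − f)/(H − s) = 79600 × (146559.4 − 75) / (146559.4 − 79600) = 79600 × 146484.4 / 66959.4 ≈ 174138 mm.
Depth of field = Df − Dn = 174138 − 51591 ≈ 122547 mm ≈ 123 m.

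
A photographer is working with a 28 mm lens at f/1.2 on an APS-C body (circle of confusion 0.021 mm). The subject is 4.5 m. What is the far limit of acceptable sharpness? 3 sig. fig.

5.26 m

Hyperfocal distance H = f²/(N·c) + f = 28²/(1.2 × 0.021) + 28 = 784/0.0252 + 28 ≈ 31139.1 mm ≈ 31.14 m.
Far limit Df = s·(H − f)/(H − s) = 4500 × (31139.1 − 28) / (31139.1 − 4500) = 4500 × 31111.1 / 26639.1 ≈ 5255.4 mm ≈ 5.26 m.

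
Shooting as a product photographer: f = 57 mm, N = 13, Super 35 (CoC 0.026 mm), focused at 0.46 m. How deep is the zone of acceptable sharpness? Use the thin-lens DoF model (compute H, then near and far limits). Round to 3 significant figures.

38.6 mm

Hyperfocal distance H = f²/(N·c) + f = 57²/(13 × 0.026) + 57 = 3249/0.338 + 57 ≈ 9669.4 mm ≈ 9.669 m.
Near limit Dn = s·(H − f)/(H + s − 2f) = 460 × (9669.4 − 57) / (9669.4 + 460 − 2 × 57) = 460 × 9612.4 / 10015.4 ≈ 441.491 mm.
Far limit Df = s·(H − f)/(H − s) = 460 × (9669.4 − 57) / (9669.4 − 460) = 460 × 9612.4 / 9209.4 ≈ 480.129 mm.
Depth of field = Df − Dn = 480.129 − 441.491 ≈ 38.638 mm.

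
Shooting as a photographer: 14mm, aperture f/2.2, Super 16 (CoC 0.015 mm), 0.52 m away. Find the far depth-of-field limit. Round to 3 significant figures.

0.568 m

Hyperfocal distance H = f²/(N·c) + f = 14²/(2.2 × 0.015) + 14 = 196/0.033 + 14 ≈ 5953.4 mm ≈ 5.953 m.
Far limit Df = s·(H − f)/(H − s) = 520 × (5953.4 − 14) / (5953.4 − 520) = 520 × 5939.4 / 5433.4 ≈ 568.43 mm ≈ 0.568 m.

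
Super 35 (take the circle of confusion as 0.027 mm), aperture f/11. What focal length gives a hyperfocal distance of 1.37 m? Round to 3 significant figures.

20.0 mm

From H = f²/(N·c) + f, with f ≪ H: f ≈ √(H·N·c) = √(1370 × 11 × 0.027) = √406.89 ≈ 20.17 mm.
Exact: f² + N·c·f − N·c·H = 0 ⇒ f = (−N·c + √((N·c)² + 4·N·c·H))/2 = (−0.297 + √1627.6)/2 ≈ 20.024 mm ≈ 20.0 mm.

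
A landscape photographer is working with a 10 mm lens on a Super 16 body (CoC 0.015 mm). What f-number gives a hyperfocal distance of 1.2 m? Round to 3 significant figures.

f/5.60

Rearrange H = f²/(N·c) + f for N: N = f² / ((H − f)·c).
N = 10² / ((1200 − 10) × 0.015) = 100 / 17.85 ≈ 5.60.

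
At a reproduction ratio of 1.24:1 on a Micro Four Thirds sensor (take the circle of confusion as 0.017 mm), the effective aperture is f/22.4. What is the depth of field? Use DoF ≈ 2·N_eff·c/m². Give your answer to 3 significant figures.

At magnification m, DoF ≈ 2·N_eff·c/m² = 2 × 22.4 × 0.017 / 1.24² = 0.7616 / 1.538 ≈ 0.495 mm.

0.495 mm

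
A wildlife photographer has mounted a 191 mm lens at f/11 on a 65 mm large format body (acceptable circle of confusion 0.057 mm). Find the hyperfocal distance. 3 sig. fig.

58.4 m

Hyperfocal distance H = f²/(N·c) + f = 191²/(11 × 0.057) + 191 = 36481/0.627 + 191 ≈ 58374.4 mm ≈ 58.4 m.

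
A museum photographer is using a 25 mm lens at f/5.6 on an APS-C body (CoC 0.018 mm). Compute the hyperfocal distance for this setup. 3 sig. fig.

6.23 m

Hyperfocal distance H = f²/(N·c) + f = 25²/(5.6 × 0.018) + 25 = 625/0.1008 + 25 ≈ 6225.4 mm ≈ 6.23 m.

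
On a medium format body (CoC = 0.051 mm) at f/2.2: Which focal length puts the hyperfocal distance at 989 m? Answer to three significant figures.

From H = f²/(N·c) + f, with f ≪ H: f ≈ √(H·N·c) = √(989000 × 2.2 × 0.051) = √110966 ≈ 333.1 mm.
The +f correction barely moves this — solving exactly, f² + N·c·f − N·c·H = 0 ⇒ f = (−N·c + √((N·c)² + 4·N·c·H))/2 = (−0.1122 + √443863)/2 ≈ 333.06 mm, so f ≈ 333 mm.

333 mm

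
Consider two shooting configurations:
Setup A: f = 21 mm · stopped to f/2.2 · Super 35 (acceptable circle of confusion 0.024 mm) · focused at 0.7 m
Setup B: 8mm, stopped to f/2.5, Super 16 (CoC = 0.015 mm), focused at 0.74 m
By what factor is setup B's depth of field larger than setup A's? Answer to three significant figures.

Setup A: H = 21²/(2.2×0.024) + 21 ≈ 8373.3 mm; DoF = Df − Dn = 761.94 − 647.37 ≈ 114.57 mm.
Setup B: H = 8²/(2.5×0.015) + 8 ≈ 1714.7 mm; DoF = Df − Dn = 1295.76 − 517.88 ≈ 777.88 mm.
Ratio = 777.88 / 114.57 ≈ 6.79.

6.79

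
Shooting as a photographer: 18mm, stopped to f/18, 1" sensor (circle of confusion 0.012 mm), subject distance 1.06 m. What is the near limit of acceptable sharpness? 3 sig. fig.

0.625 m

Hyperfocal distance H = f²/(N·c) + f = 18²/(18 × 0.012) + 18 = 324/0.216 + 18 ≈ 1518.0 mm ≈ 1.518 m.
Near limit Dn = s·(H − f)/(H + s − 2f) = 1060 × (1518.0 − 18) / (1518.0 + 1060 − 2 × 18) = 1060 × 1500.0 / 2542.0 ≈ 625.49 mm ≈ 0.625 m.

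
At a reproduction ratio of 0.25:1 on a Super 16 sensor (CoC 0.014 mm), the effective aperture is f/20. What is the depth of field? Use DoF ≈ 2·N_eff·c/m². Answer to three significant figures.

8.96 mm

At magnification m, DoF ≈ 2·N_eff·c/m² = 2 × 20 × 0.014 / 0.25² = 0.56 / 0.0625 ≈ 8.96 mm.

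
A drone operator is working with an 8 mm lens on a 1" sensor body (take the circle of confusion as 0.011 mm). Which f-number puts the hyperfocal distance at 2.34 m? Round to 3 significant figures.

Rearrange H = f²/(N·c) + f for N: N = f² / ((H − f)·c).
N = 8² / ((2340 − 8) × 0.011) = 64 / 25.65 ≈ 2.49.

f/2.49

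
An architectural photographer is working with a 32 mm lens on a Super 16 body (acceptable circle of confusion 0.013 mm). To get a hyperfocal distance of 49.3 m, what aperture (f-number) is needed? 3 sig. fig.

f/1.60

Rearrange H = f²/(N·c) + f for N: N = f² / ((H − f)·c).
N = 32² / ((49300 − 32) × 0.013) = 1024 / 640.5 ≈ 1.60.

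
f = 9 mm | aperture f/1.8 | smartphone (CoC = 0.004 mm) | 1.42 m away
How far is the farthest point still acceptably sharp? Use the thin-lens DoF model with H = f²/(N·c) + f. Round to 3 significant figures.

Hyperfocal distance H = f²/(N·c) + f = 9²/(1.8 × 0.004) + 9 = 81/0.0072 + 9 ≈ 11259.0 mm ≈ 11.26 m.
Far limit Df = s·(H − f)/(H − s) = 1420 × (11259.0 − 9) / (11259.0 − 1420) = 1420 × 11250.0 / 9839.0 ≈ 1623.6 mm ≈ 1.62 m.

1.62 m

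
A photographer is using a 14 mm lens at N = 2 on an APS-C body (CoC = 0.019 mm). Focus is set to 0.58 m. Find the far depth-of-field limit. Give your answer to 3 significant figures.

0.651 m

Hyperfocal distance H = f²/(N·c) + f = 14²/(2 × 0.019) + 14 = 196/0.038 + 14 ≈ 5171.9 mm ≈ 5.172 m.
Far limit Df = s·(H − f)/(H − s) = 580 × (5171.9 − 14) / (5171.9 − 580) = 580 × 5157.9 / 4591.9 ≈ 651.49 mm ≈ 0.651 m.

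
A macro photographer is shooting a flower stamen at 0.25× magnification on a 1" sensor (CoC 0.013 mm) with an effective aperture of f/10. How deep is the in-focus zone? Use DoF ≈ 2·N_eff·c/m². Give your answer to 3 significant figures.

At magnification m, DoF ≈ 2·N_eff·c/m² = 2 × 10 × 0.013 / 0.25² = 0.26 / 0.0625 ≈ 4.16 mm.

4.16 mm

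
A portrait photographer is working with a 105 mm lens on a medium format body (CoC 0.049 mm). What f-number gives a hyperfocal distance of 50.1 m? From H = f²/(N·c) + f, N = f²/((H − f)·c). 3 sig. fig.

Rearrange H = f²/(N·c) + f for N: N = f² / ((H − f)·c).
N = 105² / ((50100 − 105) × 0.049) = 11025 / 2450 ≈ 4.50.

f/4.50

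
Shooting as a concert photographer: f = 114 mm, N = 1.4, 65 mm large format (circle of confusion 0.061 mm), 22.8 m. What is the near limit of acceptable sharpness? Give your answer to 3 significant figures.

19.8 m

Hyperfocal distance H = f²/(N·c) + f = 114²/(1.4 × 0.061) + 114 = 12996/0.0854 + 114 ≈ 152292.0 mm ≈ 152.3 m.
Near limit Dn = s·(H − f)/(H + s − 2f) = 22800 × (152292.0 − 114) / (152292.0 + 22800 − 2 × 114) = 22800 × 152178.0 / 174864.0 ≈ 19842 mm ≈ 19.8 m.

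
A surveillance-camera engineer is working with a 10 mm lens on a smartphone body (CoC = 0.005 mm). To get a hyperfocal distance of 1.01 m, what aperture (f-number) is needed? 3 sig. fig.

f/20

Rearrange H = f²/(N·c) + f for N: N = f² / ((H − f)·c).
N = 10² / ((1010 − 10) × 0.005) = 100 / 5.000 ≈ 20.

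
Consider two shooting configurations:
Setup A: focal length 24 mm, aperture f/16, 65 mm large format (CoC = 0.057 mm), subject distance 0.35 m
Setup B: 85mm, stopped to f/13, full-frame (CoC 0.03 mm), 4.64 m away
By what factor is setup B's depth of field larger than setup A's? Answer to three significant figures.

4.93

Setup A: H = 24²/(16×0.057) + 24 ≈ 655.6 mm; DoF = Df − Dn = 723.39 − 230.85 ≈ 492.54 mm.
Setup B: H = 85²/(13×0.03) + 85 ≈ 18610.6 mm; DoF = Df − Dn = 6152.8 − 3724.3 ≈ 2428.5 mm.
Ratio = 2428.5 / 492.54 ≈ 4.93.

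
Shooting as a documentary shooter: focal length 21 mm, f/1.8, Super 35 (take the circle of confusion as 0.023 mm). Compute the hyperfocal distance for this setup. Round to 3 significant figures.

Hyperfocal distance H = f²/(N·c) + f = 21²/(1.8 × 0.023) + 21 = 441/0.0414 + 21 ≈ 10673.2 mm ≈ 10.7 m.

10.7 m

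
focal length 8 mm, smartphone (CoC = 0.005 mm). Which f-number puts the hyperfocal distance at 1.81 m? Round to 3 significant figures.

f/7.10

Rearrange H = f²/(N·c) + f for N: N = f² / ((H − f)·c).
N = 8² / ((1810 − 8) × 0.005) = 64 / 9.010 ≈ 7.10.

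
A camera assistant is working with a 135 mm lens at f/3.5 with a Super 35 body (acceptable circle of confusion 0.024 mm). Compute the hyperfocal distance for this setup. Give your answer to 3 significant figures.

Hyperfocal distance H = f²/(N·c) + f = 135²/(3.5 × 0.024) + 135 = 18225/0.084 + 135 ≈ 217099.3 mm ≈ 217 m.

217 m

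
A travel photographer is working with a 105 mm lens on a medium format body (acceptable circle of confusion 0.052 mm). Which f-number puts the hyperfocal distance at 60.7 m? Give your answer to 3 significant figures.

f/3.50

Rearrange H = f²/(N·c) + f for N: N = f² / ((H − f)·c).
N = 105² / ((60700 − 105) × 0.052) = 11025 / 3151 ≈ 3.50.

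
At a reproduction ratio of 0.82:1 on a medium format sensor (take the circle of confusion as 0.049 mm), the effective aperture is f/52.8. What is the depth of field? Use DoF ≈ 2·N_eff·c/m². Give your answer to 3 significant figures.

At magnification m, DoF ≈ 2·N_eff·c/m² = 2 × 52.8 × 0.049 / 0.82² = 5.174 / 0.6724 ≈ 7.7 mm.

7.70 mm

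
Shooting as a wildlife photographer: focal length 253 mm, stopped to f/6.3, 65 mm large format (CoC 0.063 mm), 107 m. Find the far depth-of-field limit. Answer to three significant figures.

Hyperfocal distance H = f²/(N·c) + f = 253²/(6.3 × 0.063) + 253 = 64009/0.3969 + 253 ≈ 161525.4 mm ≈ 161.5 m.
Far limit Df = s·(H − f)/(H − s) = 107000 × (161525.4 − 253) / (161525.4 − 107000) = 107000 × 161272.4 / 54525.4 ≈ 316479 mm ≈ 316 m.

316 m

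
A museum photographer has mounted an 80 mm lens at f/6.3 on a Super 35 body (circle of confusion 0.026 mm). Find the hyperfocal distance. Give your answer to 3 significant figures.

39.2 m

Hyperfocal distance H = f²/(N·c) + f = 80²/(6.3 × 0.026) + 80 = 6400/0.1638 + 80 ≈ 39152.0 mm ≈ 39.2 m.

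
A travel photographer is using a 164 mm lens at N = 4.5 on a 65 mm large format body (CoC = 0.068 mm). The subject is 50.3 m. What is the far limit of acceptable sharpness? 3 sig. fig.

Hyperfocal distance H = f²/(N·c) + f = 164²/(4.5 × 0.068) + 164 = 26896/0.306 + 164 ≈ 88059.4 mm ≈ 88.06 m.
Far limit Df = s·(H − f)/(H − s) = 50300 × (88059.4 − 164) / (88059.4 − 50300) = 50300 × 87895.4 / 37759.4 ≈ 117087 mm ≈ 117 m.

117 m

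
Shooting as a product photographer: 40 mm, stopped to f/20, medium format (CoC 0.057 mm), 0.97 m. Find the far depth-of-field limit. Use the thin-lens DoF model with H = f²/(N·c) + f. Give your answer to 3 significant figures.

2.88 m

Hyperfocal distance H = f²/(N·c) + f = 40²/(20 × 0.057) + 40 = 1600/1.14 + 40 ≈ 1443.5 mm ≈ 1.444 m.
Far limit Df = s·(H − f)/(H − s) = 970 × (1443.5 − 40) / (1443.5 − 970) = 970 × 1403.5 / 473.5 ≈ 2875.1 mm ≈ 2.88 m.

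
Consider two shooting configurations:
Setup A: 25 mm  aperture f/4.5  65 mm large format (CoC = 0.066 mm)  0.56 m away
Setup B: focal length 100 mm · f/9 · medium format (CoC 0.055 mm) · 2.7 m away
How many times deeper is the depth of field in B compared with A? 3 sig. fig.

Setup A: H = 25²/(4.5×0.066) + 25 ≈ 2129.4 mm; DoF = Df − Dn = 750.90 − 446.49 ≈ 304.41 mm.
Setup B: H = 100²/(9×0.055) + 100 ≈ 20302.0 mm; DoF = Df − Dn = 3098.82 − 2392.13 ≈ 706.69 mm.
Ratio = 706.69 / 304.41 ≈ 2.32.

2.32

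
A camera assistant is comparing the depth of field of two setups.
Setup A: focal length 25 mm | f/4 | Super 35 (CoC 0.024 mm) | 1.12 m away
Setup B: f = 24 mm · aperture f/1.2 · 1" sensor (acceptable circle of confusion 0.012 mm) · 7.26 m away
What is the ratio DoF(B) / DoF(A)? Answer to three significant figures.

7.00

Setup A: H = 25²/(4×0.024) + 25 ≈ 6535.4 mm; DoF = Df − Dn = 1346.46 − 958.75 ≈ 387.71 mm.
Setup B: H = 24²/(1.2×0.012) + 24 ≈ 40024.0 mm; DoF = Df − Dn = 8863.4 − 6147.9 ≈ 2715.5 mm.
Ratio = 2715.5 / 387.71 ≈ 7.00.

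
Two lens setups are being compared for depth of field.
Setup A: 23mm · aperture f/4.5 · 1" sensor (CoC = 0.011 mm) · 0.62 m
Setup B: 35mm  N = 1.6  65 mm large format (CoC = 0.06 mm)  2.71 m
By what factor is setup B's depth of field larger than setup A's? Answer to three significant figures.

17.1

Setup A: H = 23²/(4.5×0.011) + 23 ≈ 10709.9 mm; DoF = Df − Dn = 656.684 − 587.197 ≈ 69.487 mm.
Setup B: H = 35²/(1.6×0.06) + 35 ≈ 12795.4 mm; DoF = Df − Dn = 3428.8 − 2240.3 ≈ 1188.5 mm.
Ratio = 1188.5 / 69.487 ≈ 17.1.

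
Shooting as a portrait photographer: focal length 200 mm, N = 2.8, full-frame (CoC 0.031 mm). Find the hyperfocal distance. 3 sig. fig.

461 m

Hyperfocal distance H = f²/(N·c) + f = 200²/(2.8 × 0.031) + 200 = 40000/0.0868 + 200 ≈ 461029.5 mm ≈ 461 m.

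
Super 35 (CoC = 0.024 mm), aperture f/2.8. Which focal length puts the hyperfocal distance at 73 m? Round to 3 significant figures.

70.0 mm

From H = f²/(N·c) + f, with f ≪ H: f ≈ √(H·N·c) = √(73000 × 2.8 × 0.024) = √4905.6 ≈ 70.04 mm.
The +f correction barely moves this — solving exactly, f² + N·c·f − N·c·H = 0 ⇒ f = (−N·c + √((N·c)² + 4·N·c·H))/2 = (−0.0672 + √19622)/2 ≈ 70.006 mm, so f ≈ 70.0 mm.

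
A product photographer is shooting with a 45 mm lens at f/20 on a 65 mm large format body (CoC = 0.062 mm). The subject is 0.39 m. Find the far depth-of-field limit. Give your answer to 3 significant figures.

Hyperfocal distance H = f²/(N·c) + f = 45²/(20 × 0.062) + 45 = 2025/1.24 + 45 ≈ 1678.1 mm ≈ 1.678 m.
Far limit Df = s·(H − f)/(H − s) = 390 × (1678.1 − 45) / (1678.1 − 390) = 390 × 1633.1 / 1288.1 ≈ 494.46 mm.

494 mm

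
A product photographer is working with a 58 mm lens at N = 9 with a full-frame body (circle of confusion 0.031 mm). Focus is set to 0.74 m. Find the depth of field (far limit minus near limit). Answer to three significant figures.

Hyperfocal distance H = f²/(N·c) + f = 58²/(9 × 0.031) + 58 = 3364/0.279 + 58 ≈ 12115.3 mm ≈ 12.12 m.
Near limit Dn = s·(H − f)/(H + s − 2f) = 740 × (12115.3 − 58) / (12115.3 + 740 − 2 × 58) = 740 × 12057.3 / 12739.3 ≈ 700.384 mm.
Far limit Df = s·(H − f)/(H − s) = 740 × (12115.3 − 58) / (12115.3 − 740) = 740 × 12057.3 / 11375.3 ≈ 784.366 mm.
Depth of field = Df − Dn = 784.366 − 700.384 ≈ 83.982 mm.

84.0 mm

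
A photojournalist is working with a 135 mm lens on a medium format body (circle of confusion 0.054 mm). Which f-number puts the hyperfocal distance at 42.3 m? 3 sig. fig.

f/8

Rearrange H = f²/(N·c) + f for N: N = f² / ((H − f)·c).
N = 135² / ((42300 − 135) × 0.054) = 18225 / 2277 ≈ 8.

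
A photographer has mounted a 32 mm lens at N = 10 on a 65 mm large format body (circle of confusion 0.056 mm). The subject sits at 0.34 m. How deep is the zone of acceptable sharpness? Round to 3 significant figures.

118 mm

Hyperfocal distance H = f²/(N·c) + f = 32²/(10 × 0.056) + 32 = 1024/0.56 + 32 ≈ 1860.6 mm ≈ 1.861 m.
Near limit Dn = s·(H − f)/(H + s − 2f) = 340 × (1860.6 − 32) / (1860.6 + 340 − 2 × 32) = 340 × 1828.6 / 2136.6 ≈ 290.99 mm.
Far limit Df = s·(H − f)/(H − s) = 340 × (1860.6 − 32) / (1860.6 − 340) = 340 × 1828.6 / 1520.6 ≈ 408.87 mm.
Depth of field = Df − Dn = 408.87 − 290.99 ≈ 117.88 mm.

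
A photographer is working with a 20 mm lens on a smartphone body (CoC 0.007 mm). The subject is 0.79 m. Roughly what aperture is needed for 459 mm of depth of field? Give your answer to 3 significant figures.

Write h = H − f = f²/(N·c). The thin-lens limits are Dn = s·h/(h + (s−f)) and Df = s·h/(h − (s−f)), so DoF = Df − Dn = 2·s·(s−f)·h / (h² − (s−f)²).
That is a quadratic in h: DoF·h² − 2·s·(s−f)·h − DoF·(s−f)² = 0 ⇒ h = (s−f)·(s + √(s² + DoF²)) / DoF = 770 × (790 + √(790² + 459²)) / 459 = 770 × (790 + 913.664) / 459 ≈ 2858.0 mm.
Then N = f²/(c·h) = 20² / (0.007 × 2858.0) = 400 / 20.006 ≈ 20.

f/20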